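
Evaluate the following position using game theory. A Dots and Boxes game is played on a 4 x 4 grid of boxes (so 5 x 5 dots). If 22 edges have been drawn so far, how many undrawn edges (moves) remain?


Grid: 4 x 4 boxes, i.e. 5 rows and 5 columns of dots.
Horizontal edges: (rows + 1) * cols = 5 * 4 = 20
Vertical edges: rows * (cols + 1) = 4 * 5 = 20
Total edges: 20 + 20 = 40
Edges drawn: 22
Remaining: 40 - 22 = 18

18


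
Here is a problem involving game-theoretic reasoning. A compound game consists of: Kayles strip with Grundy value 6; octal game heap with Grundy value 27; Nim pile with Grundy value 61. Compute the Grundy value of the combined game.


By the Sprague-Grundy theorem, the Grundy value of a sum of games is the XOR of individual Grundy values.
Kayles strip: Grundy value = 6. Running XOR: 0 XOR 6 = 6
octal game heap: Grundy value = 27. Running XOR: 6 XOR 27 = 29
Nim pile: Grundy value = 61. Running XOR: 29 XOR 61 = 32
The combined Grundy value is 32.

32


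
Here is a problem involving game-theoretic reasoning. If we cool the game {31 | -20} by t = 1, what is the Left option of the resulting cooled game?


Original game: {31 | -20} (a switch {a | b} with a > b).
Cooling by t (for t below the temperature (a - b)/2 = 51/2) taxes each move by t: {a | b} cooled by t is {a - t | b + t}.
Cooling amount: t = 1
Cooled Left option: 31 - 1 = 30
Cooled Right option: -20 + 1 = -19
Cooled game: {30 | -19}
Left option = 30

30


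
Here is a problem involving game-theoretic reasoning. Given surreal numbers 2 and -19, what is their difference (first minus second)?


x = 2, y = -19
x - y = 2 - -19 = 21

21


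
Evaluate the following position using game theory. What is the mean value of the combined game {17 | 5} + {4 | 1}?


G1 = {17 | 5}, G2 = {4 | 1}
Each is a switch {a | b} with numbers a > b; its mean value is (a + b)/2, and mean value is additive over game sums: m(G1 + G2) = m(G1) + m(G2).
Mean of G1 = (17 + (5))/2 = 22/2 = 11
Mean of G2 = (4 + (1))/2 = 5/2 = 5/2
Mean of G1 + G2 = 11 + 5/2 = 27/2

27/2


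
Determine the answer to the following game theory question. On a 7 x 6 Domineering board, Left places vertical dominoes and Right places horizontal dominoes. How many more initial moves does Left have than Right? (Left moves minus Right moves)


Board is 7 x 6 (rows x cols).
Left (vertical) placements: (rows-1) * cols = 6 * 6 = 36
Right (horizontal) placements: rows * (cols-1) = 7 * 5 = 35
Advantage = Left - Right = 36 - 35 = 1

1


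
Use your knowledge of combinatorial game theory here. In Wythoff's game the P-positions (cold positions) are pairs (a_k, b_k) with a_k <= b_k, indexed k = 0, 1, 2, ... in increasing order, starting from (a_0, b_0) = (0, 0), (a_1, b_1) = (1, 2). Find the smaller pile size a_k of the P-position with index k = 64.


By Wythoff's theorem, a_k = floor(k * phi) and b_k = floor(k * phi^2) = a_k + k, where phi = (1 + sqrt(5))/2 is the golden ratio.
phi = (1 + sqrt(5))/2 = 1.618034
k = 64
k * phi = 64 * 1.618034 = 103.554175
a_64 = floor(k * phi) = 103

103


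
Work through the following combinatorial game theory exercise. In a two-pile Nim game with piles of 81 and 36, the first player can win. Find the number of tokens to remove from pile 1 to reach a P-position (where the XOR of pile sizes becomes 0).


Piles: 81 and 36
Current XOR: 81 XOR 36 = 117 (non-zero, so this is an N-position).
To make the XOR zero, we need to find a move that balances the piles.
For pile 1 (size 81): target = 81 XOR 117 = 36
We reduce pile 1 from 81 to 36.
Tokens removed: 81 - 36 = 45
Verification: 36 XOR 36 = 0

45


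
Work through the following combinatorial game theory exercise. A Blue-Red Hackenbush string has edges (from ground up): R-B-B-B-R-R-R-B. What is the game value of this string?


Edges (from ground): R-B-B-B-R-R-R-B
By Berlekamp's sign-expansion rule, a Blue-Red Hackenbush stalk has the value of the surreal number whose sign sequence is the edge sequence with B -> + and R -> -.
Sign sequence: -+++---+
Trace the sign expansion in the surreal number tree, starting from 0:
Edge 1: R (sign -) -> bounds (-inf, 0), value = -1
Edge 2: B (sign +) -> bounds (-1, 0), value = -1/2
Edge 3: B (sign +) -> bounds (-1/2, 0), value = -1/4
Edge 4: B (sign +) -> bounds (-1/4, 0), value = -1/8
Edge 5: R (sign -) -> bounds (-1/4, -1/8), value = -3/16
Edge 6: R (sign -) -> bounds (-1/4, -3/16), value = -7/32
Edge 7: R (sign -) -> bounds (-1/4, -7/32), value = -15/64
Edge 8: B (sign +) -> bounds (-15/64, -7/32), value = -29/128
Game value = -29/128

-29/128


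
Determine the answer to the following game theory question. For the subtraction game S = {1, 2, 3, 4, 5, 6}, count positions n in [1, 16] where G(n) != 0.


Subtraction set S = {1, 2, 3, 4, 5, 6}, so G(n) = n mod 7.
G(n) = 0 when n is a multiple of 7.
Multiples of 7 in [1, 16]: 2
N-positions (nonzero Grundy) = 16 - 2 = 14

14


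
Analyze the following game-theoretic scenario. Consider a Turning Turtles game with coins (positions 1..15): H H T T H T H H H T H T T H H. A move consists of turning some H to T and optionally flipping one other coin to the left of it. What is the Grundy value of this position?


Coins: H H T T H T H H H T H T T H H
Key fact: a single head at position k behaves exactly like a Nim heap of size k (turning it to T and optionally flipping a coin at j < k corresponds to moving the heap from k to j, or to 0), and heads combine as a disjunctive sum (two heads at the same place would cancel, matching j XOR j = 0). So the Nim-value is the XOR of the 1-indexed positions of the heads.
Face-up positions (1-indexed): [1, 2, 5, 7, 8, 9, 11, 14, 15]
XOR 0 with 1: 0 XOR 1 = 1
XOR 1 with 2: 1 XOR 2 = 3
XOR 3 with 5: 3 XOR 5 = 6
XOR 6 with 7: 6 XOR 7 = 1
XOR 1 with 8: 1 XOR 8 = 9
XOR 9 with 9: 9 XOR 9 = 0
XOR 0 with 11: 0 XOR 11 = 11
XOR 11 with 14: 11 XOR 14 = 5
XOR 5 with 15: 5 XOR 15 = 10
Nim-value = 10

10


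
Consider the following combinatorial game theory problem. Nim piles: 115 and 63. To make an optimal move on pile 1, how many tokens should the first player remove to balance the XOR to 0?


Piles: 115 and 63
Current XOR: 115 XOR 63 = 76 (non-zero, so this is an N-position).
To make the XOR zero, we need to find a move that balances the piles.
For pile 1 (size 115): target = 115 XOR 76 = 63
We reduce pile 1 from 115 to 63.
Tokens removed: 115 - 63 = 52
Verification: 63 XOR 63 = 0

52


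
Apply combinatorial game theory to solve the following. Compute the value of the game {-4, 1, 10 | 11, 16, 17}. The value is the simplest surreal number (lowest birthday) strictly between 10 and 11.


Left options: {-4, 1, 10}, max = 10
Right options: {11, 16, 17}, min = 11
All options are numbers and max(Left) < min(Right), so by the simplicity theorem the value is the simplest (earliest-born) number strictly between 10 and 11.
No integer lies strictly between 10 and 11, so the value is the dyadic rational m/2^k in the interval with the smallest k (then m odd); search k = 1, 2, ...:
Denominator 2: 21/2 lies strictly between 10 and 11 -- found.
The simplest number in the interval is 21/2.
Game value = 21/2

21/2


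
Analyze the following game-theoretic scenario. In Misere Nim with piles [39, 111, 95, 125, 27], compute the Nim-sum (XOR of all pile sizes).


We need the XOR (exclusive or) of all pile sizes.
After XOR-ing pile 1 (size 39): 0 XOR 39 = 39
After XOR-ing pile 2 (size 111): 39 XOR 111 = 72
After XOR-ing pile 3 (size 95): 72 XOR 95 = 23
After XOR-ing pile 4 (size 125): 23 XOR 125 = 106
After XOR-ing pile 5 (size 27): 106 XOR 27 = 113
The Nim-value of this position is 113.

113


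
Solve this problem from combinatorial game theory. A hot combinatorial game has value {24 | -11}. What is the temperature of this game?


The game is {24 | -11}, a switch {a | b} with numbers a > b.
Cooling {a | b} by t gives {a - t | b + t}, which stops being hot when a - t = b + t, i.e. at t = (a - b)/2. So the temperature of a switch is (a - b)/2.
Temperature = (Left option - Right option) / 2
= (24 - (-11)) / 2
= 35 / 2
= 35/2

35/2


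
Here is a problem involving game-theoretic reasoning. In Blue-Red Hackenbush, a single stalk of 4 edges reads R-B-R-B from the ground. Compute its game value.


Edges (from ground): R-B-R-B
By Berlekamp's sign-expansion rule, a Blue-Red Hackenbush stalk has the value of the surreal number whose sign sequence is the edge sequence with B -> + and R -> -.
Sign sequence: -+-+
Trace the sign expansion in the surreal number tree, starting from 0:
Edge 1: R (sign -) -> bounds (-inf, 0), value = -1
Edge 2: B (sign +) -> bounds (-1, 0), value = -1/2
Edge 3: R (sign -) -> bounds (-1, -1/2), value = -3/4
Edge 4: B (sign +) -> bounds (-3/4, -1/2), value = -5/8
Game value = -5/8

-5/8


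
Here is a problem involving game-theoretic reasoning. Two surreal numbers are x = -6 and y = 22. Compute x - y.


x = -6, y = 22
x - y = -6 - 22 = -28

-28


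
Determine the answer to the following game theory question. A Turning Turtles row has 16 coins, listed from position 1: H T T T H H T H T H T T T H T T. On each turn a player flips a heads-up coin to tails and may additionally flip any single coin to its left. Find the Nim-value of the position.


Coins: H T T T H H T H T H T T T H T T
Key fact: a single head at position k behaves exactly like a Nim heap of size k (turning it to T and optionally flipping a coin at j < k corresponds to moving the heap from k to j, or to 0), and heads combine as a disjunctive sum (two heads at the same place would cancel, matching j XOR j = 0). So the Nim-value is the XOR of the 1-indexed positions of the heads.
Face-up positions (1-indexed): [1, 5, 6, 8, 10, 14]
XOR 0 with 1: 0 XOR 1 = 1
XOR 1 with 5: 1 XOR 5 = 4
XOR 4 with 6: 4 XOR 6 = 2
XOR 2 with 8: 2 XOR 8 = 10
XOR 10 with 10: 10 XOR 10 = 0
XOR 0 with 14: 0 XOR 14 = 14
Nim-value = 14

14


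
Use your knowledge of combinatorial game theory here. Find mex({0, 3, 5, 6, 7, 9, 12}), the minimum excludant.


Set = {0, 3, 5, 6, 7, 9, 12}
0 is in the set.
1 is NOT in the set. This is the mex.
mex = 1

1


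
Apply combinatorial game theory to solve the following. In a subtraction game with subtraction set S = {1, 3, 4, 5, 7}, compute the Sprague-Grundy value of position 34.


The subtraction set is S = {1, 3, 4, 5, 7}.
G(k) = mex{ G(k - s) : s in S, s <= k }. We compute iteratively: G(0) = 0.
G(1) = mex({0}) = 1
G(2) = mex({1}) = 0
G(3) = mex({0}) = 1
G(4) = mex({0, 1}) = 2
G(5) = mex({0, 1, 2}) = 3
G(6) = mex({0, 1, 3}) = 2
G(7) = mex({0, 1, 2}) = 3
G(8) = mex({1, 2, 3}) = 0
G(9) = mex({0, 2, 3}) = 1
G(10) = mex({1, 2, 3}) = 0
G(11) = mex({0, 2, 3}) = 1
G(12) = mex({0, 1, 3}) = 2
G(13) = mex({0, 1, 2}) = 3
G(14) = mex({0, 1, 3}) = 2
Observe that G(8)..G(14) = 0, 1, 0, 1, 2, 3, 2 repeats G(0)..G(6) = 0, 1, 0, 1, 2, 3, 2.
For k >= max(S) = 7, G(k) is determined by the previous 7 values G(k-7)..G(k-1); a window of 7 consecutive values has recurred shifted by 8, so by induction G(k + 8) = G(k) for all k >= 0: the sequence is periodic from the start with period 8.
One period: G(0..7) = 0, 1, 0, 1, 2, 3, 2, 3.
34 mod 8 = 2, so G(34) = G(2) = 0.

0


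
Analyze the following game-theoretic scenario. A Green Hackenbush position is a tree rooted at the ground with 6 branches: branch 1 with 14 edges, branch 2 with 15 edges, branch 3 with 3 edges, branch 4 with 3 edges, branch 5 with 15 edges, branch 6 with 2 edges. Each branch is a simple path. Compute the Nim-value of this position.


The tree has 6 branches from the ground vertex.
In Green Hackenbush, the Nim-value of a simple path of length k is k.
Branch 1: length 14, Nim-value = 14
Branch 2: length 15, Nim-value = 15
Branch 3: length 3, Nim-value = 3
Branch 4: length 3, Nim-value = 3
Branch 5: length 15, Nim-value = 15
Branch 6: length 2, Nim-value = 2
Total Nim-value = XOR of all branch values:
0 XOR 14 = 14
14 XOR 15 = 1
1 XOR 3 = 2
2 XOR 3 = 1
1 XOR 15 = 14
14 XOR 2 = 12
Nim-value of the tree = 12

12


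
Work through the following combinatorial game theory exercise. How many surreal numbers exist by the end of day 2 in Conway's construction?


Day 0: {|} = 0 is born. Count = 1.
Day n: the number of surreal numbers born by day n is 2^(n+1) - 1.
By day 0: 2^1 - 1 = 1
By day 1: 2^2 - 1 = 3
By day 2: 2^3 - 1 = 7
By day 2: 7 surreal numbers.

7


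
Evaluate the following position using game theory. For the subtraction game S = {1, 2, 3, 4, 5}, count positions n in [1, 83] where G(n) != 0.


Subtraction set S = {1, 2, 3, 4, 5}, so G(n) = n mod 6.
G(n) = 0 when n is a multiple of 6.
Multiples of 6 in [1, 83]: 13
N-positions (nonzero Grundy) = 83 - 13 = 70

70


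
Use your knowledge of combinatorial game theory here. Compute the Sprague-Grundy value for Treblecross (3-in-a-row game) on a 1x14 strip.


Treblecross: place X on empty cells; 3-in-a-row wins.
Playing within two cells of an existing X lets the opponent win at once, so sensible play treats the cells i-2..i+2 around each X as dead. The player left with no safe cell loses, so this is a normal-play take-away game on strips of safe cells.
Placing X at cell i (0-indexed) of a strip of k safe cells leaves independent strips of sizes max(0, i-2) and max(0, k-i-3). Hence G(k) = mex{ G(max(0,i-2)) XOR G(max(0,k-i-3)) : 0 <= i < k }, with G(0) = 0.
G(1): splits (0,0):0^0=0 -> mex({0}) = 1
G(2): splits (0,0):0^0=0 -> mex({0}) = 1
G(3): splits (0,0):0^0=0 -> mex({0}) = 1
G(4): splits (0,1):0^1=1 (0,0):0^0=0 -> mex({0, 1}) = 2
G(5): splits (0,2):0^1=1 (0,1):0^1=1 (0,0):0^0=0 -> mex({0, 1}) = 2
G(6) = mex({1}) = 0
G(7) = mex({0, 1, 2}) = 3
G(8) = mex({0, 1, 2}) = 3
G(9) = mex({0, 2}) = 1
G(10) = mex({0, 2, 3}) = 1
G(11) = mex({0, 3}) = 1
G(12) = mex({1, 3}) = 0
G(13) = mex({0, 1, 2, 3}) = 4
G(14) = mex({0, 1, 2}) = 3
Therefore G(14) = 3.

3


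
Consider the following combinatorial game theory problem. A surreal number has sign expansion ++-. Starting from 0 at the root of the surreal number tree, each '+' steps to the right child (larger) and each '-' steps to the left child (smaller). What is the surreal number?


Sign expansion: ++-
Rule: track bounds (lo, hi), initially (-inf, +inf). On '+', the current value becomes lo and we move to the simplest number in (value, hi): value + 1 if hi = +inf, otherwise the midpoint (value + hi)/2. On '-', the current value becomes hi and we move to value - 1 if lo = -inf, otherwise the midpoint (lo + value)/2.
Start at 0.
Step 1: sign = +, move right. Bounds: (0, +inf). Value = 1
Step 2: sign = +, move right. Bounds: (1, +inf). Value = 2
Step 3: sign = -, move left. Bounds: (1, 2). Value = 3/2
The surreal number with sign expansion ++- is 3/2.

3/2


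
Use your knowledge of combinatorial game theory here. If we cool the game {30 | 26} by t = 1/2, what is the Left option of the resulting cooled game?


Original game: {30 | 26} (a switch {a | b} with a > b).
Cooling by t (for t below the temperature (a - b)/2 = 2) taxes each move by t: {a | b} cooled by t is {a - t | b + t}.
Cooling amount: t = 1/2
Cooled Left option: 30 - 1/2 = 59/2
Cooled Right option: 26 + 1/2 = 53/2
Cooled game: {59/2 | 53/2}
Left option = 59/2

59/2


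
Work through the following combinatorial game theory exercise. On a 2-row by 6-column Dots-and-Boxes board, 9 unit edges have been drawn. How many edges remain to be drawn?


Grid: 2 x 6 boxes, i.e. 3 rows and 7 columns of dots.
Horizontal edges: (rows + 1) * cols = 3 * 6 = 18
Vertical edges: rows * (cols + 1) = 2 * 7 = 14
Total edges: 18 + 14 = 32
Edges drawn: 9
Remaining: 32 - 9 = 23

23


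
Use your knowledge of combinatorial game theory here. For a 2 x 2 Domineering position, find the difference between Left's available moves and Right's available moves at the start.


Board is 2 x 2 (rows x cols).
Left (vertical) placements: (rows-1) * cols = 1 * 2 = 2
Right (horizontal) placements: rows * (cols-1) = 2 * 1 = 2
Advantage = Left - Right = 2 - 2 = 0

0


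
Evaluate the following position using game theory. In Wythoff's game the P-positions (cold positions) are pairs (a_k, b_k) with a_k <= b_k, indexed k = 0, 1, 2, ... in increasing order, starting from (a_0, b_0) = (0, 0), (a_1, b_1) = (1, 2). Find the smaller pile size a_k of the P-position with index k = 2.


By Wythoff's theorem, a_k = floor(k * phi) and b_k = floor(k * phi^2) = a_k + k, where phi = (1 + sqrt(5))/2 is the golden ratio.
phi = (1 + sqrt(5))/2 = 1.618034
k = 2
k * phi = 2 * 1.618034 = 3.236068
a_2 = floor(k * phi) = 3

3


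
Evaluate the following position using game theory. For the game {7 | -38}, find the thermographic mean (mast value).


Game = {7 | -38}, a switch {a | b} with numbers a > b.
Its thermograph has left wall a - t and right wall b + t, which meet at t = (a - b)/2, where both equal (a + b)/2. So the mast (mean value) is at (a + b)/2.
Mean = (7 + (-38))/2 = -31/2 = -31/2

-31/2


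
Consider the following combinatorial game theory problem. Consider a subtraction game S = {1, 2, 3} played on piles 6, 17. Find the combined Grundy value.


Subtraction set: {1, 2, 3}
For this subtraction set, G(n) = n mod 4 (period = max + 1 = 4).
Pile 1 (size 6): G(6) = 6 mod 4 = 2
Pile 2 (size 17): G(17) = 17 mod 4 = 1
Total Grundy value = XOR of all: 2 XOR 1 = 3

3


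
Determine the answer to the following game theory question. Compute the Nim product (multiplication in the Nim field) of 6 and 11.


Nim multiplication is bilinear over XOR: (u XOR v) * w = (u*w) XOR (v*w).
So we split each operand into its bit components and XOR the pairwise Nim products.
6 = 2 + 4 (as XOR of powers of 2).
11 = 1 + 2 + 8 (as XOR of powers of 2).
Using the standard Nim-product table on single bits:
  2*2 = 3,   2*4 = 8,   2*8 = 12,
  4*4 = 6,   4*8 = 11,  8*8 = 13,
and  1*x = x (identity), k*l = l*k (commutative).
Pairwise Nim products:
  2 * 1 = 2
  2 * 2 = 3
  2 * 8 = 12
  4 * 1 = 4
  4 * 2 = 8
  4 * 8 = 11
XOR them: 2 XOR 3 XOR 12 XOR 4 XOR 8 XOR 11 = 10.
Result: 6 * 11 = 10 (in Nim).

10


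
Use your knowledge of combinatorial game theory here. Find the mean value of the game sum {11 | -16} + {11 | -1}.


G1 = {11 | -16}, G2 = {11 | -1}
Each is a switch {a | b} with numbers a > b; its mean value is (a + b)/2, and mean value is additive over game sums: m(G1 + G2) = m(G1) + m(G2).
Mean of G1 = (11 + (-16))/2 = -5/2 = -5/2
Mean of G2 = (11 + (-1))/2 = 10/2 = 5
Mean of G1 + G2 = -5/2 + 5 = 5/2

5/2


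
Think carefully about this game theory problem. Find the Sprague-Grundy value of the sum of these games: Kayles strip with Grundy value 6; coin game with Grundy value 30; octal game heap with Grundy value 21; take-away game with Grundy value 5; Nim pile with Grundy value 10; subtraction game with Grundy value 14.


By the Sprague-Grundy theorem, the Grundy value of a sum of games is the XOR of individual Grundy values.
Kayles strip: Grundy value = 6. Running XOR: 0 XOR 6 = 6
coin game: Grundy value = 30. Running XOR: 6 XOR 30 = 24
octal game heap: Grundy value = 21. Running XOR: 24 XOR 21 = 13
take-away game: Grundy value = 5. Running XOR: 13 XOR 5 = 8
Nim pile: Grundy value = 10. Running XOR: 8 XOR 10 = 2
subtraction game: Grundy value = 14. Running XOR: 2 XOR 14 = 12
The combined Grundy value is 12.

12


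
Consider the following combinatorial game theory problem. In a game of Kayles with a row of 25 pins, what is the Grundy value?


Kayles: a move removes 1 or 2 adjacent pins from a contiguous row.
Removing pins from a row of k leaves two independent rows (a, b) with a + b = k - 1 (one pin) or a + b = k - 2 (two pins); an end removal gives a = 0.
By Sprague-Grundy, G(k) = mex{ G(a) XOR G(b) } over all these splits. G(0) = 0.
G(1): splits (0,0):0^0=0 -> mex({0}) = 1
G(2): splits (0,1):0^1=1 (0,0):0^0=0 -> mex({0, 1}) = 2
G(3): splits (0,2):0^2=2 (1,1):1^1=0 (0,1):0^1=1 -> mex({0, 1, 2}) = 3
G(4): splits (0,3):0^3=3 (1,2):1^2=3 (0,2):0^2=2 (1,1):1^1=0 -> mex({0, 2, 3}) = 1
G(5): splits (0,4):0^1=1 (1,3):1^3=2 (2,2):2^2=0 (0,3):0^3=3 (1,2):1^2=3 -> mex({0, 1, 2, 3}) = 4
G(6) = mex({0, 1, 2, 4}) = 3
G(7) = mex({0, 1, 3, 4, 5}) = 2
G(8) = mex({0, 2, 3, 5, 6}) = 1
G(9) = mex({0, 1, 2, 3, 6, 7}) = 4
G(10) = mex({0, 1, 3, 4, 5, 7}) = 2
G(11) = mex({0, 1, 2, 3, 4, 5}) = 6
G(12) = mex({0, 1, 2, 3, 5, 6, 7}) = 4
G(13) = mex({0, 2, 3, 4, 6, 7}) = 1
G(14) = mex({0, 1, 4, 5, 6, 7}) = 2
G(15) = mex({0, 1, 2, 3, 4, 5, 6}) = 7
G(16) = mex({0, 2, 3, 5, 6, 7}) = 1
G(17) = mex({0, 1, 2, 3, 5, 6, 7}) = 4
G(18) = mex({0, 1, 2, 4, 5, 6}) = 3
G(19) = mex({0, 1, 3, 4, 5, 7}) = 2
G(20) = mex({0, 2, 3, 4, 5, 6, 7}) = 1
G(21) = mex({0, 1, 2, 3, 5, 6, 7}) = 4
G(22) = mex({0, 1, 2, 3, 4, 5, 7}) = 6
G(23) = mex({0, 1, 2, 3, 4, 5, 6}) = 7
G(24) = mex({0, 1, 2, 3, 5, 6, 7}) = 4
G(25) = mex({0, 2, 3, 4, 6, 7}) = 1
Therefore G(25) = 1.

1


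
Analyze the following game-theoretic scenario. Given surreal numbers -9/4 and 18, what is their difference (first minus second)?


x = -9/4, y = 18
Converting to common denominator: 4
x = -9/4, y = 72/4
x - y = -9/4 - 18 = -81/4

-81/4


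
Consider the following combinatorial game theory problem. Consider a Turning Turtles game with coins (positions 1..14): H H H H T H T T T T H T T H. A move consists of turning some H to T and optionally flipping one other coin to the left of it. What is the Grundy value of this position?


Coins: H H H H T H T T T T H T T H
Key fact: a single head at position k behaves exactly like a Nim heap of size k (turning it to T and optionally flipping a coin at j < k corresponds to moving the heap from k to j, or to 0), and heads combine as a disjunctive sum (two heads at the same place would cancel, matching j XOR j = 0). So the Nim-value is the XOR of the 1-indexed positions of the heads.
Face-up positions (1-indexed): [1, 2, 3, 4, 6, 11, 14]
XOR 0 with 1: 0 XOR 1 = 1
XOR 1 with 2: 1 XOR 2 = 3
XOR 3 with 3: 3 XOR 3 = 0
XOR 0 with 4: 0 XOR 4 = 4
XOR 4 with 6: 4 XOR 6 = 2
XOR 2 with 11: 2 XOR 11 = 9
XOR 9 with 14: 9 XOR 14 = 7
Nim-value = 7

7


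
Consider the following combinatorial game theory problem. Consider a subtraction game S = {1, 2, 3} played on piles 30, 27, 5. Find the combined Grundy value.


Subtraction set: {1, 2, 3}
For this subtraction set, G(n) = n mod 4 (period = max + 1 = 4).
Pile 1 (size 30): G(30) = 30 mod 4 = 2
Pile 2 (size 27): G(27) = 27 mod 4 = 3
Pile 3 (size 5): G(5) = 5 mod 4 = 1
Total Grundy value = XOR of all: 2 XOR 3 XOR 1 = 0

0


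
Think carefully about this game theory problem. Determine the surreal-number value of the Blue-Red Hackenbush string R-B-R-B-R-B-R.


Edges (from ground): R-B-R-B-R-B-R
By Berlekamp's sign-expansion rule, a Blue-Red Hackenbush stalk has the value of the surreal number whose sign sequence is the edge sequence with B -> + and R -> -.
Sign sequence: -+-+-+-
Trace the sign expansion in the surreal number tree, starting from 0:
Edge 1: R (sign -) -> bounds (-inf, 0), value = -1
Edge 2: B (sign +) -> bounds (-1, 0), value = -1/2
Edge 3: R (sign -) -> bounds (-1, -1/2), value = -3/4
Edge 4: B (sign +) -> bounds (-3/4, -1/2), value = -5/8
Edge 5: R (sign -) -> bounds (-3/4, -5/8), value = -11/16
Edge 6: B (sign +) -> bounds (-11/16, -5/8), value = -21/32
Edge 7: R (sign -) -> bounds (-11/16, -21/32), value = -43/64
Game value = -43/64

-43/64


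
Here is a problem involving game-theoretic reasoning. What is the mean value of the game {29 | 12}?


Game = {29 | 12}, a switch {a | b} with numbers a > b.
Its thermograph has left wall a - t and right wall b + t, which meet at t = (a - b)/2, where both equal (a + b)/2. So the mast (mean value) is at (a + b)/2.
Mean = (29 + (12))/2 = 41/2 = 41/2

41/2


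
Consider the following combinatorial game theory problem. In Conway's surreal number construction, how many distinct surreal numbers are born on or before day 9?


Day 0: {|} = 0 is born. Count = 1.
Day n: the number of surreal numbers born by day n is 2^(n+1) - 1.
By day 0: 2^1 - 1 = 1
By day 1: 2^2 - 1 = 3
By day 2: 2^3 - 1 = 7
By day 3: 2^4 - 1 = 15
By day 4: 2^5 - 1 = 31
By day 5: 2^6 - 1 = 63
By day 6: 2^7 - 1 = 127
By day 7: 2^8 - 1 = 255
By day 8: 2^9 - 1 = 511
By day 9: 2^10 - 1 = 1023
By day 9: 1023 surreal numbers.

1023


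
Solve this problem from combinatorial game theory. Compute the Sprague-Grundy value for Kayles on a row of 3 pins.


Kayles: a move removes 1 or 2 adjacent pins from a contiguous row.
Removing pins from a row of k leaves two independent rows (a, b) with a + b = k - 1 (one pin) or a + b = k - 2 (two pins); an end removal gives a = 0.
By Sprague-Grundy, G(k) = mex{ G(a) XOR G(b) } over all these splits. G(0) = 0.
G(1): splits (0,0):0^0=0 -> mex({0}) = 1
G(2): splits (0,1):0^1=1 (0,0):0^0=0 -> mex({0, 1}) = 2
G(3): splits (0,2):0^2=2 (1,1):1^1=0 (0,1):0^1=1 -> mex({0, 1, 2}) = 3
Therefore G(3) = 3.

3


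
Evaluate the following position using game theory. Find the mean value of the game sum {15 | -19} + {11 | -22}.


G1 = {15 | -19}, G2 = {11 | -22}
Each is a switch {a | b} with numbers a > b; its mean value is (a + b)/2, and mean value is additive over game sums: m(G1 + G2) = m(G1) + m(G2).
Mean of G1 = (15 + (-19))/2 = -4/2 = -2
Mean of G2 = (11 + (-22))/2 = -11/2 = -11/2
Mean of G1 + G2 = -2 + -11/2 = -15/2

-15/2


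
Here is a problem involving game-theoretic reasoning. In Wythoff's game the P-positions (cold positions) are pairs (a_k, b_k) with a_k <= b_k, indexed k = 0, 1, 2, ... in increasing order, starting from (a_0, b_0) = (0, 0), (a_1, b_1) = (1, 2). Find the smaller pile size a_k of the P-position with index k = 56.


By Wythoff's theorem, a_k = floor(k * phi) and b_k = floor(k * phi^2) = a_k + k, where phi = (1 + sqrt(5))/2 is the golden ratio.
phi = (1 + sqrt(5))/2 = 1.618034
k = 56
k * phi = 56 * 1.618034 = 90.609903
a_56 = floor(k * phi) = 90

90


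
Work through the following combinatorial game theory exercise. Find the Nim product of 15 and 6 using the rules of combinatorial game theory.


Nim multiplication is bilinear over XOR: (u XOR v) * w = (u*w) XOR (v*w).
So we split each operand into its bit components and XOR the pairwise Nim products.
15 = 1 + 2 + 4 + 8 (as XOR of powers of 2).
6 = 2 + 4 (as XOR of powers of 2).
Using the standard Nim-product table on single bits:
  2*2 = 3,   2*4 = 8,   2*8 = 12,
  4*4 = 6,   4*8 = 11,  8*8 = 13,
and  1*x = x (identity), k*l = l*k (commutative).
Pairwise Nim products:
  1 * 2 = 2
  1 * 4 = 4
  2 * 2 = 3
  2 * 4 = 8
  4 * 2 = 8
  4 * 4 = 6
  8 * 2 = 12
  8 * 4 = 11
XOR them: 2 XOR 4 XOR 3 XOR 8 XOR 8 XOR 6 XOR 12 XOR 11 = 4.
Result: 15 * 6 = 4 (in Nim).

4


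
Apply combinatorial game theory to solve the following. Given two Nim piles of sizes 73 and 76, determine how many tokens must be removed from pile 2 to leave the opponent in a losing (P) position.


Piles: 73 and 76
Current XOR: 73 XOR 76 = 5 (non-zero, so this is an N-position).
To make the XOR zero, we need to find a move that balances the piles.
For pile 2 (size 76): target = 76 XOR 5 = 73
We reduce pile 2 from 76 to 73.
Tokens removed: 76 - 73 = 3
Verification: 73 XOR 73 = 0

3


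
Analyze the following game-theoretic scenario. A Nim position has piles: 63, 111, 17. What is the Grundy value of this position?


We need the XOR (exclusive or) of all pile sizes.
After XOR-ing pile 1 (size 63): 0 XOR 63 = 63
After XOR-ing pile 2 (size 111): 63 XOR 111 = 80
After XOR-ing pile 3 (size 17): 80 XOR 17 = 65
The Nim-value of this position is 65.

65


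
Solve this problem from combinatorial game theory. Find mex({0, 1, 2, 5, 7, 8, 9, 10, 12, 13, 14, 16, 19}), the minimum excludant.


Set = {0, 1, 2, 5, 7, 8, 9, 10, 12, 13, 14, 16, 19}
0 is in the set.
1 is in the set.
2 is in the set.
3 is NOT in the set. This is the mex.
mex = 3

3


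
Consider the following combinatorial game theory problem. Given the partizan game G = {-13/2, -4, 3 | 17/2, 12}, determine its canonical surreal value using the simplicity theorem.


Left options: {-13/2, -4, 3}, max = 3
Right options: {17/2, 12}, min = 17/2
All options are numbers and max(Left) < min(Right), so by the simplicity theorem the value is the simplest (earliest-born) number strictly between 3 and 17/2.
Integers 4 through 8 all lie strictly between 3 and 17/2.
Among integers, the simplest (lowest birthday = smallest |n|; 0 is born on day 0, +-n on day n) is 4.
No non-integer in the interval can be simpler: if x is a non-integer in the interval, then floor(x) or ceil(x) also lies in the interval (the interval contains an integer), and both are proper prefixes of x's sign expansion, i.e. born earlier. So the game value is 4.
Game value = 4

4


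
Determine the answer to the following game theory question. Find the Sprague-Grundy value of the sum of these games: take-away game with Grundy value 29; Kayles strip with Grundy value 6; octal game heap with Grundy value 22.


By the Sprague-Grundy theorem, the Grundy value of a sum of games is the XOR of individual Grundy values.
take-away game: Grundy value = 29. Running XOR: 0 XOR 29 = 29
Kayles strip: Grundy value = 6. Running XOR: 29 XOR 6 = 27
octal game heap: Grundy value = 22. Running XOR: 27 XOR 22 = 13
The combined Grundy value is 13.

13


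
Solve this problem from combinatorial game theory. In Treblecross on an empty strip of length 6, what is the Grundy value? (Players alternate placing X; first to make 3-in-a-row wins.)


Treblecross: place X on empty cells; 3-in-a-row wins.
Playing within two cells of an existing X lets the opponent win at once, so sensible play treats the cells i-2..i+2 around each X as dead. The player left with no safe cell loses, so this is a normal-play take-away game on strips of safe cells.
Placing X at cell i (0-indexed) of a strip of k safe cells leaves independent strips of sizes max(0, i-2) and max(0, k-i-3). Hence G(k) = mex{ G(max(0,i-2)) XOR G(max(0,k-i-3)) : 0 <= i < k }, with G(0) = 0.
G(1): splits (0,0):0^0=0 -> mex({0}) = 1
G(2): splits (0,0):0^0=0 -> mex({0}) = 1
G(3): splits (0,0):0^0=0 -> mex({0}) = 1
G(4): splits (0,1):0^1=1 (0,0):0^0=0 -> mex({0, 1}) = 2
G(5): splits (0,2):0^1=1 (0,1):0^1=1 (0,0):0^0=0 -> mex({0, 1}) = 2
G(6) = mex({1}) = 0
Therefore G(6) = 0.

0


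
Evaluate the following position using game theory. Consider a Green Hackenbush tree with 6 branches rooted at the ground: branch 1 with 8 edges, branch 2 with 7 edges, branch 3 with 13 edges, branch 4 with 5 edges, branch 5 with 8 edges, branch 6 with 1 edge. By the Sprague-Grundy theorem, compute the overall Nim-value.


The tree has 6 branches from the ground vertex.
In Green Hackenbush, the Nim-value of a simple path of length k is k.
Branch 1: length 8, Nim-value = 8
Branch 2: length 7, Nim-value = 7
Branch 3: length 13, Nim-value = 13
Branch 4: length 5, Nim-value = 5
Branch 5: length 8, Nim-value = 8
Branch 6: length 1, Nim-value = 1
Total Nim-value = XOR of all branch values:
0 XOR 8 = 8
8 XOR 7 = 15
15 XOR 13 = 2
2 XOR 5 = 7
7 XOR 8 = 15
15 XOR 1 = 14
Nim-value of the tree = 14

14


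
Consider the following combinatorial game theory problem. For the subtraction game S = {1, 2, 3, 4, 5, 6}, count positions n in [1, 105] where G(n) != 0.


Subtraction set S = {1, 2, 3, 4, 5, 6}, so G(n) = n mod 7.
G(n) = 0 when n is a multiple of 7.
Multiples of 7 in [1, 105]: 15
N-positions (nonzero Grundy) = 105 - 15 = 90

90


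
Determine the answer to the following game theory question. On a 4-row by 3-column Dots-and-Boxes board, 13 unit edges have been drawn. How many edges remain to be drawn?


Grid: 4 x 3 boxes, i.e. 5 rows and 4 columns of dots.
Horizontal edges: (rows + 1) * cols = 5 * 3 = 15
Vertical edges: rows * (cols + 1) = 4 * 4 = 16
Total edges: 15 + 16 = 31
Edges drawn: 13
Remaining: 31 - 13 = 18

18


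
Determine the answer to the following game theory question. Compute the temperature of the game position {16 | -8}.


The game is {16 | -8}, a switch {a | b} with numbers a > b.
Cooling {a | b} by t gives {a - t | b + t}, which stops being hot when a - t = b + t, i.e. at t = (a - b)/2. So the temperature of a switch is (a - b)/2.
Temperature = (Left option - Right option) / 2
= (16 - (-8)) / 2
= 24 / 2
= 12

12


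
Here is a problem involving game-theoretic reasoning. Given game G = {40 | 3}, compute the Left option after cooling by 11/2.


Original game: {40 | 3} (a switch {a | b} with a > b).
Cooling by t (for t below the temperature (a - b)/2 = 37/2) taxes each move by t: {a | b} cooled by t is {a - t | b + t}.
Cooling amount: t = 11/2
Cooled Left option: 40 - 11/2 = 69/2
Cooled Right option: 3 + 11/2 = 17/2
Cooled game: {69/2 | 17/2}
Left option = 69/2

69/2


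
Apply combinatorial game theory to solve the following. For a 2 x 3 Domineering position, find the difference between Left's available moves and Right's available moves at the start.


Board is 2 x 3 (rows x cols).
Left (vertical) placements: (rows-1) * cols = 1 * 3 = 3
Right (horizontal) placements: rows * (cols-1) = 2 * 2 = 4
Advantage = Left - Right = 3 - 4 = -1

-1


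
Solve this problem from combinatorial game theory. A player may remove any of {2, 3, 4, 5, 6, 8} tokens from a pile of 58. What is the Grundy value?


The subtraction set is S = {2, 3, 4, 5, 6, 8}.
G(k) = mex{ G(k - s) : s in S, s <= k }. We compute iteratively: G(0) = 0.
G(1) = mex({}) = 0
G(2) = mex({0}) = 1
G(3) = mex({0}) = 1
G(4) = mex({0, 1}) = 2
G(5) = mex({0, 1}) = 2
G(6) = mex({0, 1, 2}) = 3
G(7) = mex({0, 1, 2}) = 3
G(8) = mex({0, 1, 2, 3}) = 4
G(9) = mex({0, 1, 2, 3}) = 4
G(10) = mex({1, 2, 3, 4}) = 0
G(11) = mex({1, 2, 3, 4}) = 0
G(12) = mex({0, 2, 3, 4}) = 1
G(13) = mex({0, 2, 3, 4}) = 1
G(14) = mex({0, 1, 3, 4}) = 2
G(15) = mex({0, 1, 3, 4}) = 2
G(16) = mex({0, 1, 2, 4}) = 3
G(17) = mex({0, 1, 2, 4}) = 3
Observe that G(10)..G(17) = 0, 0, 1, 1, 2, 2, 3, 3 repeats G(0)..G(7) = 0, 0, 1, 1, 2, 2, 3, 3.
For k >= max(S) = 8, G(k) is determined by the previous 8 values G(k-8)..G(k-1); a window of 8 consecutive values has recurred shifted by 10, so by induction G(k + 10) = G(k) for all k >= 0: the sequence is periodic from the start with period 10.
One period: G(0..9) = 0, 0, 1, 1, 2, 2, 3, 3, 4, 4.
58 mod 10 = 8, so G(58) = G(8) = 4.

4


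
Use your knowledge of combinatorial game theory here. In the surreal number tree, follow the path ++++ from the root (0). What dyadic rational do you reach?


Sign expansion: ++++
Rule: track bounds (lo, hi), initially (-inf, +inf). On '+', the current value becomes lo and we move to the simplest number in (value, hi): value + 1 if hi = +inf, otherwise the midpoint (value + hi)/2. On '-', the current value becomes hi and we move to value - 1 if lo = -inf, otherwise the midpoint (lo + value)/2.
Start at 0.
Step 1: sign = +, move right. Bounds: (0, +inf). Value = 1
Step 2: sign = +, move right. Bounds: (1, +inf). Value = 2
Step 3: sign = +, move right. Bounds: (2, +inf). Value = 3
Step 4: sign = +, move right. Bounds: (3, +inf). Value = 4
The surreal number with sign expansion ++++ is 4.

4


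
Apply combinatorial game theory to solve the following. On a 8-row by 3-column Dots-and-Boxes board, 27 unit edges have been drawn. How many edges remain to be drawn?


Grid: 8 x 3 boxes, i.e. 9 rows and 4 columns of dots.
Horizontal edges: (rows + 1) * cols = 9 * 3 = 27
Vertical edges: rows * (cols + 1) = 8 * 4 = 32
Total edges: 27 + 32 = 59
Edges drawn: 27
Remaining: 59 - 27 = 32

32


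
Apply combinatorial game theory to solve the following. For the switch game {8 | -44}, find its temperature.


The game is {8 | -44}, a switch {a | b} with numbers a > b.
Cooling {a | b} by t gives {a - t | b + t}, which stops being hot when a - t = b + t, i.e. at t = (a - b)/2. So the temperature of a switch is (a - b)/2.
Temperature = (Left option - Right option) / 2
= (8 - (-44)) / 2
= 52 / 2
= 26

26


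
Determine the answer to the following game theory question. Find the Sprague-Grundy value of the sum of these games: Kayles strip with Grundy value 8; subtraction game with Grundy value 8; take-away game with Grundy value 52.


By the Sprague-Grundy theorem, the Grundy value of a sum of games is the XOR of individual Grundy values.
Kayles strip: Grundy value = 8. Running XOR: 0 XOR 8 = 8
subtraction game: Grundy value = 8. Running XOR: 8 XOR 8 = 0
take-away game: Grundy value = 52. Running XOR: 0 XOR 52 = 52
The combined Grundy value is 52.

52


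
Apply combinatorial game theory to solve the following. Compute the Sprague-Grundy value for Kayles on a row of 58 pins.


Kayles: a move removes 1 or 2 adjacent pins from a contiguous row.
Removing pins from a row of k leaves two independent rows (a, b) with a + b = k - 1 (one pin) or a + b = k - 2 (two pins); an end removal gives a = 0.
By Sprague-Grundy, G(k) = mex{ G(a) XOR G(b) } over all these splits. G(0) = 0.
G(1): splits (0,0):0^0=0 -> mex({0}) = 1
G(2): splits (0,1):0^1=1 (0,0):0^0=0 -> mex({0, 1}) = 2
G(3): splits (0,2):0^2=2 (1,1):1^1=0 (0,1):0^1=1 -> mex({0, 1, 2}) = 3
G(4): splits (0,3):0^3=3 (1,2):1^2=3 (0,2):0^2=2 (1,1):1^1=0 -> mex({0, 2, 3}) = 1
G(5): splits (0,4):0^1=1 (1,3):1^3=2 (2,2):2^2=0 (0,3):0^3=3 (1,2):1^2=3 -> mex({0, 1, 2, 3}) = 4
G(6) = mex({0, 1, 2, 4}) = 3
G(7) = mex({0, 1, 3, 4, 5}) = 2
G(8) = mex({0, 2, 3, 5, 6}) = 1
G(9) = mex({0, 1, 2, 3, 6, 7}) = 4
G(10) = mex({0, 1, 3, 4, 5, 7}) = 2
G(11) = mex({0, 1, 2, 3, 4, 5}) = 6
G(12) = mex({0, 1, 2, 3, 5, 6, 7}) = 4
G(13) = mex({0, 2, 3, 4, 6, 7}) = 1
G(14) = mex({0, 1, 4, 5, 6, 7}) = 2
G(15) = mex({0, 1, 2, 3, 4, 5, 6}) = 7
G(16) = mex({0, 2, 3, 5, 6, 7}) = 1
G(17) = mex({0, 1, 2, 3, 5, 6, 7}) = 4
G(18) = mex({0, 1, 2, 4, 5, 6}) = 3
G(19) = mex({0, 1, 3, 4, 5, 7}) = 2
G(20) = mex({0, 2, 3, 4, 5, 6, 7}) = 1
G(21) = mex({0, 1, 2, 3, 5, 6, 7}) = 4
G(22) = mex({0, 1, 2, 3, 4, 5, 7}) = 6
G(23) = mex({0, 1, 2, 3, 4, 5, 6}) = 7
G(24) = mex({0, 1, 2, 3, 5, 6, 7}) = 4
G(25) = mex({0, 2, 3, 4, 6, 7}) = 1
G(26) = mex({0, 1, 3, 4, 5, 6, 7}) = 2
G(27) = mex({0, 1, 2, 3, 4, 5, 6, 7}) = 8
G(28) = mex({0, 1, 2, 3, 4, 6, 7, 8}) = 5
G(29) = mex({0, 1, 2, 3, 5, 6, 7, 8, 9}) = 4
G(30) = mex({0, 1, 2, 3, 4, 5, 6, 9, 10}) = 7
G(31) = mex({0, 1, 3, 4, 5, 7, 10, 11}) = 2
G(32) = mex({0, 2, 3, 4, 5, 6, 7, 9, 11}) = 1
G(33) = mex({0, 1, 2, 3, 4, 5, 6, 7, 9, 12}) = 8
G(34) = mex({0, 1, 2, 3, 4, 5, 7, 8, 11, 12}) = 6
G(35) = mex({0, 1, 2, 3, 4, 5, 6, 8, 9, 10, 11}) = 7
G(36) = mex({0, 1, 2, 3, 5, 6, 7, 9, 10}) = 4
G(37) = mex({0, 2, 3, 4, 6, 7, 9, 10, 11, 12}) = 1
G(38) = mex({0, 1, 3, 4, 5, 6, 7, 9, 10, 11, 12}) = 2
G(39) = mex({0, 1, 2, 4, 5, 6, 7, 9, 10, 12, 14}) = 3
G(40) = mex({0, 2, 3, 4, 6, 7, 11, 12, 14}) = 1
G(41) = mex({0, 1, 2, 3, 5, 6, 7, 9, 10, 11, 12}) = 4
G(42) = mex({0, 1, 2, 3, 4, 5, 6, 9, 10}) = 7
G(43) = mex({0, 1, 3, 4, 5, 7, 9, 10, 12, 15}) = 2
G(44) = mex({0, 2, 3, 4, 5, 6, 7, 9, 10, 12, 15}) = 1
G(45) = mex({0, 1, 2, 3, 4, 5, 6, 7, 9, 10, 12, 14}) = 8
G(46) = mex({0, 1, 3, 4, 5, 7, 8, 11, 12, 14}) = 2
G(47) = mex({0, 1, 2, 3, 4, 5, 6, 8, 9, 10, 11, 12}) = 7
G(48) = mex({0, 1, 2, 3, 5, 6, 7, 9, 10}) = 4
G(49) = mex({0, 2, 3, 4, 6, 7, 9, 10, 11, 12, 15}) = 1
G(50) = mex({0, 1, 4, 5, 6, 7, 9, 11, 12, 14, 15}) = 2
G(51) = mex({0, 1, 2, 3, 4, 5, 6, 7, 9, 12, 14, 15}) = 8
G(52) = mex({0, 2, 3, 4, 5, 6, 7, 8, 11, 12, 15}) = 1
G(53) = mex({0, 1, 2, 3, 5, 6, 7, 8, 9, 10, 11, 12}) = 4
G(54) = mex({0, 1, 2, 3, 4, 5, 6, 9, 10}) = 7
G(55) = mex({0, 1, 3, 4, 5, 7, 9, 10, 11, 12}) = 2
G(56) = mex({0, 2, 3, 4, 5, 6, 7, 9, 10, 11, 12, 13, 14}) = 1
G(57) = mex({0, 1, 2, 3, 5, 6, 7, 9, 10, 12, 13, 14, 15}) = 4
G(58) = mex({0, 1, 3, 4, 5, 7, 11, 12, 14, 15}) = 2
Therefore G(58) = 2.

2


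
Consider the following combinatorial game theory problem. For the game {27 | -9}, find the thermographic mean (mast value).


Game = {27 | -9}, a switch {a | b} with numbers a > b.
Its thermograph has left wall a - t and right wall b + t, which meet at t = (a - b)/2, where both equal (a + b)/2. So the mast (mean value) is at (a + b)/2.
Mean = (27 + (-9))/2 = 18/2 = 9

9


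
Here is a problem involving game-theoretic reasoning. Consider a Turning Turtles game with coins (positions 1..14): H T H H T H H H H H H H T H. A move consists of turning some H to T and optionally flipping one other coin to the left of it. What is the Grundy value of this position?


Coins: H T H H T H H H H H H H T H
Key fact: a single head at position k behaves exactly like a Nim heap of size k (turning it to T and optionally flipping a coin at j < k corresponds to moving the heap from k to j, or to 0), and heads combine as a disjunctive sum (two heads at the same place would cancel, matching j XOR j = 0). So the Nim-value is the XOR of the 1-indexed positions of the heads.
Face-up positions (1-indexed): [1, 3, 4, 6, 7, 8, 9, 10, 11, 12, 14]
XOR 0 with 1: 0 XOR 1 = 1
XOR 1 with 3: 1 XOR 3 = 2
XOR 2 with 4: 2 XOR 4 = 6
XOR 6 with 6: 6 XOR 6 = 0
XOR 0 with 7: 0 XOR 7 = 7
XOR 7 with 8: 7 XOR 8 = 15
XOR 15 with 9: 15 XOR 9 = 6
XOR 6 with 10: 6 XOR 10 = 12
XOR 12 with 11: 12 XOR 11 = 7
XOR 7 with 12: 7 XOR 12 = 11
XOR 11 with 14: 11 XOR 14 = 5
Nim-value = 5

5
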